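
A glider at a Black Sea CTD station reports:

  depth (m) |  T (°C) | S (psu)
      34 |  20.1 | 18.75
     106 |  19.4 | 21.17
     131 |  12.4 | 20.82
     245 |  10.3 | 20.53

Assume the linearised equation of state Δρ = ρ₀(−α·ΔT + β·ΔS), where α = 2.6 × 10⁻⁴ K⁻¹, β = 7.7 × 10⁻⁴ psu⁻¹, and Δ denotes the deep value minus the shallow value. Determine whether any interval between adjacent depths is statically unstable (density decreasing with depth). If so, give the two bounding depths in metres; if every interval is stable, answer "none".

none

Evaluate Δρ/ρ₀ = −αΔT + βΔS across each adjacent pair:
  34–106 m: −αΔT+βΔS = −(2.6 × 10⁻⁴)(-0.7)+(7.7 × 10⁻⁴)(+2.42) = 2.0 × 10⁻³ → stable
  106–131 m: −αΔT+βΔS = −(2.6 × 10⁻⁴)(-7.0)+(7.7 × 10⁻⁴)(-0.35) = 1.6 × 10⁻³ → stable
  131–245 m: −αΔT+βΔS = −(2.6 × 10⁻⁴)(-2.1)+(7.7 × 10⁻⁴)(-0.29) = 3.2 × 10⁻⁴ → stable
Every interval has Δρ > 0: the column is stably stratified throughout.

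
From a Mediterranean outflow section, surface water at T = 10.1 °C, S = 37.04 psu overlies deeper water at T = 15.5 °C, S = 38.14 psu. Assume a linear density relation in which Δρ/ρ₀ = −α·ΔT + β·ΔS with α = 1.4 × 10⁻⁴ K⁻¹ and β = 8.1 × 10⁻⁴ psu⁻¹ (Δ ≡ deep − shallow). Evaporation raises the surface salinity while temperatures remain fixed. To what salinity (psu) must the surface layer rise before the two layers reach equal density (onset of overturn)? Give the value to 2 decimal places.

37.21 psu

Neutral buoyancy requires −α(T_deep − T_surf) + β(S_deep − S_surf′) = 0.
S_surf′ = S_deep − (α/β)·ΔT = 38.14 − (1.4 × 10⁻⁴/8.1 × 10⁻⁴)·(+5.4) = 37.2067 psu.
Increase required: 37.2067 − 37.04 = 0.1667 psu.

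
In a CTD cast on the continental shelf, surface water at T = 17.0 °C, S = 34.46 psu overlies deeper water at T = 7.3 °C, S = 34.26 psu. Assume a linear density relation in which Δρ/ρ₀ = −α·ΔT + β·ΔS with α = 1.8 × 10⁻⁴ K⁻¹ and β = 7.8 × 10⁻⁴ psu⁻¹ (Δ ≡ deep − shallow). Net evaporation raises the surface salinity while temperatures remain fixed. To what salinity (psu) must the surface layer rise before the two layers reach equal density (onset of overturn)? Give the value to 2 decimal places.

Neutral buoyancy requires −α(T_deep − T_surf) + β(S_deep − S_surf′) = 0.
S_surf′ = S_deep − (α/β)·ΔT = 34.26 − (1.8 × 10⁻⁴/7.8 × 10⁻⁴)·(-9.7) = 36.4985 psu.
Increase required: 36.4985 − 34.46 = 2.0385 psu.

36.50 psu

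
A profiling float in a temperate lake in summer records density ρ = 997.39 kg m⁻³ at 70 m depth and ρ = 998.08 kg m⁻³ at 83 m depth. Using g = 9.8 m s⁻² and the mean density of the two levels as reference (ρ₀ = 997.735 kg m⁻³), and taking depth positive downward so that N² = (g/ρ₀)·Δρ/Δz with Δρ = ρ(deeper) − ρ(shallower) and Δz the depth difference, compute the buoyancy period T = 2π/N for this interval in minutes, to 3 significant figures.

4.59 min

Δρ = 998.08 − 997.39 = 0.69 kg m⁻³ over Δz = 83 − 70 = 13 m.
N² = (9.8/997.735) × (0.69/13) = 5.2133 × 10⁻⁴ s⁻².
N = √(5.2133 × 10⁻⁴) = 0.022833 rad s⁻¹, so T = 2π/N = 275.18 s = 4.5863 min ≈ 4.59 min.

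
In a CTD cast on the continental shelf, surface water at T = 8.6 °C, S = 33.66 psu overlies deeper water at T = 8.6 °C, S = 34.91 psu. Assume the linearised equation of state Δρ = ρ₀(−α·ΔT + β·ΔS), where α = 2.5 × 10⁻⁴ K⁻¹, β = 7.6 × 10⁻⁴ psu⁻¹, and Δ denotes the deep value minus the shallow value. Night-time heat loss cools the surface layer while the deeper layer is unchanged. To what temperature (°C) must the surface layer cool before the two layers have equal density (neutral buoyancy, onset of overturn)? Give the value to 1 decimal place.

Neutral buoyancy requires Δρ = 0, i.e. −α(T_deep − T_surf′) + β(S_deep − S_surf) = 0.
T_surf′ = T_deep − (β/α)·ΔS = 8.6 − (7.6 × 10⁻⁴/2.5 × 10⁻⁴)·(+1.25) = 4.800 °C.
Cooling required: 8.6 − (4.800) = 3.800 °C.

4.8 °C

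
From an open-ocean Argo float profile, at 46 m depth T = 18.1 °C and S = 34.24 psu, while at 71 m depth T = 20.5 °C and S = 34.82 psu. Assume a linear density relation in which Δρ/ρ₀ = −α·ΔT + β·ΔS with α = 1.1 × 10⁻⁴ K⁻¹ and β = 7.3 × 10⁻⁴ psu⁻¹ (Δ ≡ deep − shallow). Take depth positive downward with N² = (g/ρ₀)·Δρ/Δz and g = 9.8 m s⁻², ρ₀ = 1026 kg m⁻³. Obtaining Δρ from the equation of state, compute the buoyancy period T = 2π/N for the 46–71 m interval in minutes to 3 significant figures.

13.2 min

ΔT = +2.4 K, ΔS = +0.58 psu (deep − shallow).
Δρ/ρ₀ = −αΔT + βΔS = -2.64 × 10⁻⁴ + 4.234 × 10⁻⁴ = 1.594 × 10⁻⁴, so Δρ ≈ 0.1635 kg m⁻³.
N² = (g/ρ₀)·Δρ/Δz = g·(Δρ/ρ₀)/Δz = 9.8 × 1.594 × 10⁻⁴ / 25 = 6.2485 × 10⁻⁵ s⁻².
N = √(6.2485 × 10⁻⁵) = 7.9047 × 10⁻³ rad s⁻¹ → T = 2π/N = 794.87 s = 13.248 min ≈ 13.2 min.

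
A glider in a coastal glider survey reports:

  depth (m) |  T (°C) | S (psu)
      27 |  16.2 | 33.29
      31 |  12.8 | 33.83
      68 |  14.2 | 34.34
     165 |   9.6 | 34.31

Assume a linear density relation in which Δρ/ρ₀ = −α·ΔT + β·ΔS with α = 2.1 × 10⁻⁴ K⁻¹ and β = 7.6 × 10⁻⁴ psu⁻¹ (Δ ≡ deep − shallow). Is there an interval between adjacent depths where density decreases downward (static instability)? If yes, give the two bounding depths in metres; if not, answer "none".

none

Evaluate Δρ/ρ₀ = −αΔT + βΔS across each adjacent pair:
  27–31 m: −αΔT+βΔS = −(2.1 × 10⁻⁴)(-3.4)+(7.6 × 10⁻⁴)(+0.54) = 1.1 × 10⁻³ → stable
  31–68 m: −αΔT+βΔS = −(2.1 × 10⁻⁴)(+1.4)+(7.6 × 10⁻⁴)(+0.51) = 9.4 × 10⁻⁵ → stable
  68–165 m: −αΔT+βΔS = −(2.1 × 10⁻⁴)(-4.6)+(7.6 × 10⁻⁴)(-0.03) = 9.4 × 10⁻⁴ → stable
Every interval has Δρ > 0: the column is stably stratified throughout.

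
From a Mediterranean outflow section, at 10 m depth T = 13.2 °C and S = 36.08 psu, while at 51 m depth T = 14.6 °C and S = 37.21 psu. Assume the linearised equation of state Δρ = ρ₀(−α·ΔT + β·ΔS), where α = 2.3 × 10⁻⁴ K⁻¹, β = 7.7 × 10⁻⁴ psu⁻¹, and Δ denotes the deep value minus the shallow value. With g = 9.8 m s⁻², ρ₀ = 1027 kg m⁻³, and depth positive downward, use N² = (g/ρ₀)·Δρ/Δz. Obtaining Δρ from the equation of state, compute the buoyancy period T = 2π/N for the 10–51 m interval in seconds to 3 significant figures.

ΔT = +1.4 K, ΔS = +1.13 psu (deep − shallow).
Δρ/ρ₀ = −αΔT + βΔS = -3.22 × 10⁻⁴ + 8.701 × 10⁻⁴ = 5.481 × 10⁻⁴, so Δρ ≈ 0.5629 kg m⁻³.
N² = (g/ρ₀)·Δρ/Δz = g·(Δρ/ρ₀)/Δz = 9.8 × 5.481 × 10⁻⁴ / 41 = 1.3101 × 10⁻⁴ s⁻².
N = √(1.3101 × 10⁻⁴) = 0.011446 rad s⁻¹ → T = 2π/N = 548.94 s ≈ 549 s.

549 s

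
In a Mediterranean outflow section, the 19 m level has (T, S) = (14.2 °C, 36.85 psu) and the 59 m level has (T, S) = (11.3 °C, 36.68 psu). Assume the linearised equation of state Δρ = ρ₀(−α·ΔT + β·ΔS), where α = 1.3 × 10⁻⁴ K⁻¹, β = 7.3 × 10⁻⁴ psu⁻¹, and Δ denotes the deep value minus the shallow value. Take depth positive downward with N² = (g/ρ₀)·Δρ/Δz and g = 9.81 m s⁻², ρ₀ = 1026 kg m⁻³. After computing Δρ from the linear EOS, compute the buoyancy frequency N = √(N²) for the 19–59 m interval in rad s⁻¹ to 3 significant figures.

ΔT = -2.9 K, ΔS = -0.17 psu (deep − shallow).
Δρ/ρ₀ = −αΔT + βΔS = 3.77 × 10⁻⁴ − 1.241 × 10⁻⁴ = 2.529 × 10⁻⁴, so Δρ ≈ 0.2595 kg m⁻³.
N² = (g/ρ₀)·Δρ/Δz = g·(Δρ/ρ₀)/Δz = 9.81 × 2.529 × 10⁻⁴ / 40 = 6.2024 × 10⁻⁵ s⁻².
N = √(6.2024 × 10⁻⁵) = 7.8755 × 10⁻³ rad s⁻¹ ≈ 7.88 × 10⁻³ rad s⁻¹.

7.88 × 10⁻³ rad s⁻¹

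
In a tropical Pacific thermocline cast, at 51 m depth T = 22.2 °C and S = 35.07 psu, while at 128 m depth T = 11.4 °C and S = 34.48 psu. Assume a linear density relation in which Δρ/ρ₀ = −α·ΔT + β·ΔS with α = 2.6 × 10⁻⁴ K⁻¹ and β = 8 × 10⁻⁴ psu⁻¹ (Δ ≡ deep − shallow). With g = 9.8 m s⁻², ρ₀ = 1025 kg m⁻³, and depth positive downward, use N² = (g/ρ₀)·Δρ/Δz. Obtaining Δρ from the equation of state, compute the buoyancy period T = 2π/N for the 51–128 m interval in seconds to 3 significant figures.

364 s

ΔT = -10.8 K, ΔS = -0.59 psu (deep − shallow).
Δρ/ρ₀ = −αΔT + βΔS = 2.808 × 10⁻³ − 4.72 × 10⁻⁴ = 2.336 × 10⁻³, so Δρ ≈ 2.394 kg m⁻³.
N² = (g/ρ₀)·Δρ/Δz = g·(Δρ/ρ₀)/Δz = 9.8 × 2.336 × 10⁻³ / 77 = 2.9731 × 10⁻⁴ s⁻².
N = √(2.9731 × 10⁻⁴) = 0.017243 rad s⁻¹ → T = 2π/N = 364.39 s ≈ 364 s.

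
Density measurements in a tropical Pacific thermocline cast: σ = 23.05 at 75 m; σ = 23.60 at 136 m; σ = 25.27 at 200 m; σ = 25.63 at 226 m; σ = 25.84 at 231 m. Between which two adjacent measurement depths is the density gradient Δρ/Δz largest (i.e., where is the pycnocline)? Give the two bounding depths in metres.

Compute the density gradient over each adjacent pair:
  75–136 m: Δρ/Δz = 0.55/61 = 9.0 × 10⁻³ kg m⁻⁴
  136–200 m: Δρ/Δz = 1.67/64 = 0.026 kg m⁻⁴
  200–226 m: Δρ/Δz = 0.36/26 = 0.014 kg m⁻⁴
  226–231 m: Δρ/Δz = 0.21/5 = 0.042 kg m⁻⁴
The largest gradient is in the 226–231 m interval — the pycnocline.

226–231 m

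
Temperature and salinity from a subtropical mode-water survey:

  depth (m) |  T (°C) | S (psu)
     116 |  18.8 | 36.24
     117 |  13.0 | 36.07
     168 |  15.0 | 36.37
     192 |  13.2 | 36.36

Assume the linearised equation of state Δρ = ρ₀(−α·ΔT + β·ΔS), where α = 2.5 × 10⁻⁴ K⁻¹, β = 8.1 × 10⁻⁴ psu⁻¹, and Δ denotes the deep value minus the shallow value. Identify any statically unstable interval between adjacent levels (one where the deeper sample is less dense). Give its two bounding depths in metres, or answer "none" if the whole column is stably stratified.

Evaluate Δρ/ρ₀ = −αΔT + βΔS across each adjacent pair:
  116–117 m: −αΔT+βΔS = −(2.5 × 10⁻⁴)(-5.8)+(8.1 × 10⁻⁴)(-0.17) = 1.3 × 10⁻³ → stable
  117–168 m: −αΔT+βΔS = −(2.5 × 10⁻⁴)(+2.0)+(8.1 × 10⁻⁴)(+0.30) = -2.6 × 10⁻⁴ → UNSTABLE
  168–192 m: −αΔT+βΔS = −(2.5 × 10⁻⁴)(-1.8)+(8.1 × 10⁻⁴)(-0.01) = 4.4 × 10⁻⁴ → stable
The 117–168 m interval has Δρ < 0: lighter water underlies denser water.

117–168 m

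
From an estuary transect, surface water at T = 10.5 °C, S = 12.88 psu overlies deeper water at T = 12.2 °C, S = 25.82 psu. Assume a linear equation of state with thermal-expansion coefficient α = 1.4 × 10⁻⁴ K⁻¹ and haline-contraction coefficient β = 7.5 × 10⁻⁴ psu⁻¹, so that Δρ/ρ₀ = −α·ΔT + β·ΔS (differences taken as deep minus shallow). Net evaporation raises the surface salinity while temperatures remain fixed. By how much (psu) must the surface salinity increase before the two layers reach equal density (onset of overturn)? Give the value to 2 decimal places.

12.62 psu

Neutral buoyancy requires −α(T_deep − T_surf) + β(S_deep − S_surf′) = 0.
S_surf′ = S_deep − (α/β)·ΔT = 25.82 − (1.4 × 10⁻⁴/7.5 × 10⁻⁴)·(+1.7) = 25.5027 psu.
Increase required: 25.5027 − 12.88 = 12.6227 psu.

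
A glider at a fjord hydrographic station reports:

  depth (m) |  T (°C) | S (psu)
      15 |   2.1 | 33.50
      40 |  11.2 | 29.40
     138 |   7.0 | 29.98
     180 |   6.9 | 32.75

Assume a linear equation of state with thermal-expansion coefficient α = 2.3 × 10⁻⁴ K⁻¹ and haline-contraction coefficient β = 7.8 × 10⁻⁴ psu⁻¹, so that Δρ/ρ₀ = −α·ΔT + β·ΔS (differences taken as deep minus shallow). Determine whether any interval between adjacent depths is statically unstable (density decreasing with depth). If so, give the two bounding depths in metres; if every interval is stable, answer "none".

Evaluate Δρ/ρ₀ = −αΔT + βΔS across each adjacent pair:
  15–40 m: −αΔT+βΔS = −(2.3 × 10⁻⁴)(+9.1)+(7.8 × 10⁻⁴)(-4.10) = -5.3 × 10⁻³ → UNSTABLE
  40–138 m: −αΔT+βΔS = −(2.3 × 10⁻⁴)(-4.2)+(7.8 × 10⁻⁴)(+0.58) = 1.4 × 10⁻³ → stable
  138–180 m: −αΔT+βΔS = −(2.3 × 10⁻⁴)(-0.1)+(7.8 × 10⁻⁴)(+2.77) = 2.2 × 10⁻³ → stable
The 15–40 m interval has Δρ < 0: lighter water underlies denser water.

15–40 m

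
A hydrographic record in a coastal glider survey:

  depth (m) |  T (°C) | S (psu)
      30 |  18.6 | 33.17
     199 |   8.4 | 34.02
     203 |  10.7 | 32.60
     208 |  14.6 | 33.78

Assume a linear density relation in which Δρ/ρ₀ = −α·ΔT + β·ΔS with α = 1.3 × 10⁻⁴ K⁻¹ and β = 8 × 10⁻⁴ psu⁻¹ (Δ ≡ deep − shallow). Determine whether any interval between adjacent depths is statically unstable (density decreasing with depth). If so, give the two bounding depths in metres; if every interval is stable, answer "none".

Evaluate Δρ/ρ₀ = −αΔT + βΔS across each adjacent pair:
  30–199 m: −αΔT+βΔS = −(1.3 × 10⁻⁴)(-10.2)+(8 × 10⁻⁴)(+0.85) = 2.0 × 10⁻³ → stable
  199–203 m: −αΔT+βΔS = −(1.3 × 10⁻⁴)(+2.3)+(8 × 10⁻⁴)(-1.42) = -1.4 × 10⁻³ → UNSTABLE
  203–208 m: −αΔT+βΔS = −(1.3 × 10⁻⁴)(+3.9)+(8 × 10⁻⁴)(+1.18) = 4.4 × 10⁻⁴ → stable
The 199–203 m interval has Δρ < 0: lighter water underlies denser water.

199–203 m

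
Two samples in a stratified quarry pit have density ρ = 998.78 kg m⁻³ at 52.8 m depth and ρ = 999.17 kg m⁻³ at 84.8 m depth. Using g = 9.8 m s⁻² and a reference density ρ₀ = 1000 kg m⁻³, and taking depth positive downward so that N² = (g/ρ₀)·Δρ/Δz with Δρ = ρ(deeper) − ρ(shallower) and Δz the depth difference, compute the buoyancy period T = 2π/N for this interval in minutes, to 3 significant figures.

9.58 min

Δρ = 999.17 − 998.78 = 0.39 kg m⁻³ over Δz = 84.8 − 52.8 = 32 m.
N² = (9.8/1000) × (0.39/32) = 1.1944 × 10⁻⁴ s⁻².
N = √(1.1944 × 10⁻⁴) = 0.010929 rad s⁻¹, so T = 2π/N = 574.91 s = 9.5818 min ≈ 9.58 min.
N² > 0, so the interval is statically stable.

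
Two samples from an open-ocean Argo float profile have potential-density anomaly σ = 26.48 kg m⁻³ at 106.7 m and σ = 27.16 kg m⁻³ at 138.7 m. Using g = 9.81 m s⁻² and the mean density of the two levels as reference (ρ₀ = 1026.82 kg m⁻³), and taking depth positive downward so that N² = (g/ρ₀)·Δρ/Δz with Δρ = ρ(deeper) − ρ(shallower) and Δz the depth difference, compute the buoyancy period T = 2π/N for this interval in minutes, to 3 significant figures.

Δρ = 1027.16 − 1026.48 = 0.68 kg m⁻³ over Δz = 138.7 − 106.7 = 32 m.
N² = (9.81/1026.82) × (0.68/32) = 2.0302 × 10⁻⁴ s⁻².
N = √(2.0302 × 10⁻⁴) = 0.014249 rad s⁻¹, so T = 2π/N = 440.96 s = 7.3493 min ≈ 7.35 min.

7.35 min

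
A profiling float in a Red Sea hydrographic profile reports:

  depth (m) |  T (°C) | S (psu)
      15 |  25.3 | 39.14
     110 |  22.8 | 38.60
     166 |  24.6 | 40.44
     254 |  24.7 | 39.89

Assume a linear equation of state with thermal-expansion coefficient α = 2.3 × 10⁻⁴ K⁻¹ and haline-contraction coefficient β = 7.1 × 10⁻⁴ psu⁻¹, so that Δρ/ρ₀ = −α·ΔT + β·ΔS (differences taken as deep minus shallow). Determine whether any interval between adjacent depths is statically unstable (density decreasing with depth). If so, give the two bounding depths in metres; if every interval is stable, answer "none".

166–254 m

Evaluate Δρ/ρ₀ = −αΔT + βΔS across each adjacent pair:
  15–110 m: −αΔT+βΔS = −(2.3 × 10⁻⁴)(-2.5)+(7.1 × 10⁻⁴)(-0.54) = 1.9 × 10⁻⁴ → stable
  110–166 m: −αΔT+βΔS = −(2.3 × 10⁻⁴)(+1.8)+(7.1 × 10⁻⁴)(+1.84) = 8.9 × 10⁻⁴ → stable
  166–254 m: −αΔT+βΔS = −(2.3 × 10⁻⁴)(+0.1)+(7.1 × 10⁻⁴)(-0.55) = -4.1 × 10⁻⁴ → UNSTABLE
The 166–254 m interval has Δρ < 0: lighter water underlies denser water.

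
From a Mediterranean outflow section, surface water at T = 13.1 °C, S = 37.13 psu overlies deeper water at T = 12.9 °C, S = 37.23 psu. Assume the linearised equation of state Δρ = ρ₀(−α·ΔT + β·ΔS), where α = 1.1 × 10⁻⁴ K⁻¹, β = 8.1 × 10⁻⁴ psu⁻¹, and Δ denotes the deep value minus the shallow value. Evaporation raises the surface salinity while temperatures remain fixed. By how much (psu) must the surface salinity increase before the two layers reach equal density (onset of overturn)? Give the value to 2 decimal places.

Neutral buoyancy requires −α(T_deep − T_surf) + β(S_deep − S_surf′) = 0.
S_surf′ = S_deep − (α/β)·ΔT = 37.23 − (1.1 × 10⁻⁴/8.1 × 10⁻⁴)·(-0.2) = 37.2572 psu.
Increase required: 37.2572 − 37.13 = 0.1272 psu.

0.13 psu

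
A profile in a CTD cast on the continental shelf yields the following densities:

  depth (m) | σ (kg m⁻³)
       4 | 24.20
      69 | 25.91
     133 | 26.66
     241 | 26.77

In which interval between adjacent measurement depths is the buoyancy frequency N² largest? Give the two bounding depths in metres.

4–69 m

Compute the density gradient over each adjacent pair:
  4–69 m: Δρ/Δz = 1.71/65 = 0.026 kg m⁻⁴
  69–133 m: Δρ/Δz = 0.75/64 = 0.012 kg m⁻⁴
  133–241 m: Δρ/Δz = 0.11/108 = 1.0 × 10⁻³ kg m⁻⁴
The largest gradient is in the 4–69 m interval — the pycnocline.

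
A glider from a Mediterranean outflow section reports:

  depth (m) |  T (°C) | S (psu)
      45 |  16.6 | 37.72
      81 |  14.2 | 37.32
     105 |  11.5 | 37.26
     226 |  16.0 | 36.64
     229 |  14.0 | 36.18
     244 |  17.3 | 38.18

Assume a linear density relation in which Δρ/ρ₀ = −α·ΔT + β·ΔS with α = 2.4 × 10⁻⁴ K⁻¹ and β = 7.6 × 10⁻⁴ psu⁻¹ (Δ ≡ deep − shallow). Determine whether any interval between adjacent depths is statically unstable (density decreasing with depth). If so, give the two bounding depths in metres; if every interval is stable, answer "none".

Evaluate Δρ/ρ₀ = −αΔT + βΔS across each adjacent pair:
  45–81 m: −αΔT+βΔS = −(2.4 × 10⁻⁴)(-2.4)+(7.6 × 10⁻⁴)(-0.40) = 2.7 × 10⁻⁴ → stable
  81–105 m: −αΔT+βΔS = −(2.4 × 10⁻⁴)(-2.7)+(7.6 × 10⁻⁴)(-0.06) = 6.0 × 10⁻⁴ → stable
  105–226 m: −αΔT+βΔS = −(2.4 × 10⁻⁴)(+4.5)+(7.6 × 10⁻⁴)(-0.62) = -1.6 × 10⁻³ → UNSTABLE
  226–229 m: −αΔT+βΔS = −(2.4 × 10⁻⁴)(-2.0)+(7.6 × 10⁻⁴)(-0.46) = 1.3 × 10⁻⁴ → stable
  229–244 m: −αΔT+βΔS = −(2.4 × 10⁻⁴)(+3.3)+(7.6 × 10⁻⁴)(+2.00) = 7.3 × 10⁻⁴ → stable
The 105–226 m interval has Δρ < 0: lighter water underlies denser water.

105–226 m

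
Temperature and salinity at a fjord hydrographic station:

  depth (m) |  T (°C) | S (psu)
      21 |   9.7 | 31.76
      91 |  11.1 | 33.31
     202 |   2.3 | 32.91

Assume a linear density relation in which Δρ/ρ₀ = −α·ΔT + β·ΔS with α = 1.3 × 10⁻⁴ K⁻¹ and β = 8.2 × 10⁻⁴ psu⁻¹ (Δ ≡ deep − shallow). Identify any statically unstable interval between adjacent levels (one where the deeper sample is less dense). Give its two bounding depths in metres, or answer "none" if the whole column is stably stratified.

none

Evaluate Δρ/ρ₀ = −αΔT + βΔS across each adjacent pair:
  21–91 m: −αΔT+βΔS = −(1.3 × 10⁻⁴)(+1.4)+(8.2 × 10⁻⁴)(+1.55) = 1.1 × 10⁻³ → stable
  91–202 m: −αΔT+βΔS = −(1.3 × 10⁻⁴)(-8.8)+(8.2 × 10⁻⁴)(-0.40) = 8.2 × 10⁻⁴ → stable
Every interval has Δρ > 0: the column is stably stratified throughout.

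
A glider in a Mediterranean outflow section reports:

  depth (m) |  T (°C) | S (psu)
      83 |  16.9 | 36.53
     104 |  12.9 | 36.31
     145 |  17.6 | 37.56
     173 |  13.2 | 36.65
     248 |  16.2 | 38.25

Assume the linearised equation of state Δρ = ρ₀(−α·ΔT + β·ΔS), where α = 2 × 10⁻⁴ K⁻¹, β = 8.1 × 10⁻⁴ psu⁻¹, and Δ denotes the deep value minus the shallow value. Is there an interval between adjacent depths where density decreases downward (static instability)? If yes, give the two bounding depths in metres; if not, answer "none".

Evaluate Δρ/ρ₀ = −αΔT + βΔS across each adjacent pair:
  83–104 m: −αΔT+βΔS = −(2 × 10⁻⁴)(-4.0)+(8.1 × 10⁻⁴)(-0.22) = 6.2 × 10⁻⁴ → stable
  104–145 m: −αΔT+βΔS = −(2 × 10⁻⁴)(+4.7)+(8.1 × 10⁻⁴)(+1.25) = 7.2 × 10⁻⁵ → stable
  145–173 m: −αΔT+βΔS = −(2 × 10⁻⁴)(-4.4)+(8.1 × 10⁻⁴)(-0.91) = 1.4 × 10⁻⁴ → stable
  173–248 m: −αΔT+βΔS = −(2 × 10⁻⁴)(+3.0)+(8.1 × 10⁻⁴)(+1.60) = 7.0 × 10⁻⁴ → stable
Every interval has Δρ > 0: the column is stably stratified throughout.

none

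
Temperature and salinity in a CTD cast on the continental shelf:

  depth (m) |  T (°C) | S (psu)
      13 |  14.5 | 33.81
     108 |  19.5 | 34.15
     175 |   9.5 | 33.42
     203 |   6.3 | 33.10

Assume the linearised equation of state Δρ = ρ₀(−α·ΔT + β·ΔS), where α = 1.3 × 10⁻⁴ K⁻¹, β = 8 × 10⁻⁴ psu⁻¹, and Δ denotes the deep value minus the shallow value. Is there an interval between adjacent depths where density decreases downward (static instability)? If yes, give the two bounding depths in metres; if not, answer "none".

Evaluate Δρ/ρ₀ = −αΔT + βΔS across each adjacent pair:
  13–108 m: −αΔT+βΔS = −(1.3 × 10⁻⁴)(+5.0)+(8 × 10⁻⁴)(+0.34) = -3.8 × 10⁻⁴ → UNSTABLE
  108–175 m: −αΔT+βΔS = −(1.3 × 10⁻⁴)(-10.0)+(8 × 10⁻⁴)(-0.73) = 7.2 × 10⁻⁴ → stable
  175–203 m: −αΔT+βΔS = −(1.3 × 10⁻⁴)(-3.2)+(8 × 10⁻⁴)(-0.32) = 1.6 × 10⁻⁴ → stable
The 13–108 m interval has Δρ < 0: lighter water underlies denser water.

13–108 m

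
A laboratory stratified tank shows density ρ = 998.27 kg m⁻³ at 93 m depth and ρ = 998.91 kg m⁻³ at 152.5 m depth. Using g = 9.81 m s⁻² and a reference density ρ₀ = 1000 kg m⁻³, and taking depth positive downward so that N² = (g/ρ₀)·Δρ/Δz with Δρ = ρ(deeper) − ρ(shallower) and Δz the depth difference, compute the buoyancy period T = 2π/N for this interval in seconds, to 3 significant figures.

612 s

Δρ = 998.91 − 998.27 = 0.64 kg m⁻³ over Δz = 152.5 − 93 = 59.5 m.
N² = (9.81/1000) × (0.64/59.5) = 1.0552 × 10⁻⁴ s⁻².
N = √(1.0552 × 10⁻⁴) = 0.010272 rad s⁻¹, so T = 2π/N = 611.68 s ≈ 612 s.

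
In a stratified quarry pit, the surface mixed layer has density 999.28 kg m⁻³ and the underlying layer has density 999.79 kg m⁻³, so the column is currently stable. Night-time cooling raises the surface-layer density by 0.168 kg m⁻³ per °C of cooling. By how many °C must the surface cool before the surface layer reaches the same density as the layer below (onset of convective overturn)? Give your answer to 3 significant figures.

Density deficit of the surface layer: 999.79 − 999.28 = 0.51 kg m⁻³.
Required change = 0.51 / 0.168 = 3.04 °C.

3.04 °C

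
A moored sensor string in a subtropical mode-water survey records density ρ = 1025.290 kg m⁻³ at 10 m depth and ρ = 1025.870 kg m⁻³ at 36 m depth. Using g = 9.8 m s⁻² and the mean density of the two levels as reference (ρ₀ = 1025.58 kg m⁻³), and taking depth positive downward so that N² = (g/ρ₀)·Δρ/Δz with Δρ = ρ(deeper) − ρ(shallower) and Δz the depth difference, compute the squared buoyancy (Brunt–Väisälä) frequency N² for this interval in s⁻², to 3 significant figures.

Δρ = 1025.870 − 1025.290 = 0.580 kg m⁻³ over Δz = 36 − 10 = 26 m.
N² = (9.8/1025.58) × (0.580/26) = 2.1316 × 10⁻⁴ s⁻² ≈ 2.13 × 10⁻⁴ s⁻².

2.13 × 10⁻⁴ s⁻²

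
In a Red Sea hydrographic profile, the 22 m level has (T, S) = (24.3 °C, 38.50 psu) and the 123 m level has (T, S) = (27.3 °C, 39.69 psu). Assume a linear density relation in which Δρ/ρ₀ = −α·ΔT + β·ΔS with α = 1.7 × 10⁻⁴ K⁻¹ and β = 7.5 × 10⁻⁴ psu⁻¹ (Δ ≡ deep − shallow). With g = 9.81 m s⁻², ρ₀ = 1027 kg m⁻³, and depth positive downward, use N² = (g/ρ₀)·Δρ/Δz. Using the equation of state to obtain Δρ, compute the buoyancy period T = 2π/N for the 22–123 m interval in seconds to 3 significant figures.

1.03 × 10³ s

ΔT = +3.0 K, ΔS = +1.19 psu (deep − shallow).
Δρ/ρ₀ = −αΔT + βΔS = -5.10 × 10⁻⁴ + 8.925 × 10⁻⁴ = 3.825 × 10⁻⁴, so Δρ ≈ 0.3928 kg m⁻³.
N² = (g/ρ₀)·Δρ/Δz = g·(Δρ/ρ₀)/Δz = 9.81 × 3.825 × 10⁻⁴ / 101 = 3.7152 × 10⁻⁵ s⁻².
N = √(3.7152 × 10⁻⁵) = 6.0952 × 10⁻³ rad s⁻¹ → T = 2π/N = 1.0308 × 10³ s ≈ 1.03 × 10³ s.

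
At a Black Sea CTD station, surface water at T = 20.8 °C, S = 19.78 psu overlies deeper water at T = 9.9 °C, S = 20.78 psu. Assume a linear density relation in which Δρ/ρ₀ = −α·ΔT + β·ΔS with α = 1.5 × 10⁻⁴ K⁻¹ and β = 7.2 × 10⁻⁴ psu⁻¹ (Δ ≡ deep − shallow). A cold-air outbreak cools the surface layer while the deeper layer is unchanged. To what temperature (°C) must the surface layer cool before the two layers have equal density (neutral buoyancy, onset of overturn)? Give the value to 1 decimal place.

5.1 °C

Neutral buoyancy requires Δρ = 0, i.e. −α(T_deep − T_surf′) + β(S_deep − S_surf) = 0.
T_surf′ = T_deep − (β/α)·ΔS = 9.9 − (7.2 × 10⁻⁴/1.5 × 10⁻⁴)·(+1.00) = 5.100 °C.
Cooling required: 20.8 − (5.100) = 15.700 °C.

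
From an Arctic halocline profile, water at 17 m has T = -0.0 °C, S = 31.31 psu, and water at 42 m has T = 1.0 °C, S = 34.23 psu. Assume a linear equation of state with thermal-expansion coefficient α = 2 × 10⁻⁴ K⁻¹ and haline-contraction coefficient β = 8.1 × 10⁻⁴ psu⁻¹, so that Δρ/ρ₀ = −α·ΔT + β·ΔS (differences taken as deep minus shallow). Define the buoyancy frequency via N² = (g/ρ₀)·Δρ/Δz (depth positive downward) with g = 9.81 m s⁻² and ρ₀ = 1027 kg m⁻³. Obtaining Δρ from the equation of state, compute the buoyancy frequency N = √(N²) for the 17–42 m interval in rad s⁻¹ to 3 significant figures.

0.0291 rad s⁻¹

ΔT = +1.0 K, ΔS = +2.92 psu (deep − shallow).
Δρ/ρ₀ = −αΔT + βΔS = -2.00 × 10⁻⁴ + 2.3652 × 10⁻³ = 2.1652 × 10⁻³, so Δρ ≈ 2.224 kg m⁻³.
N² = (g/ρ₀)·Δρ/Δz = g·(Δρ/ρ₀)/Δz = 9.81 × 2.1652 × 10⁻³ / 25 = 8.4962 × 10⁻⁴ s⁻².
N = √(8.4962 × 10⁻⁴) = 0.029148 rad s⁻¹ ≈ 0.0291 rad s⁻¹.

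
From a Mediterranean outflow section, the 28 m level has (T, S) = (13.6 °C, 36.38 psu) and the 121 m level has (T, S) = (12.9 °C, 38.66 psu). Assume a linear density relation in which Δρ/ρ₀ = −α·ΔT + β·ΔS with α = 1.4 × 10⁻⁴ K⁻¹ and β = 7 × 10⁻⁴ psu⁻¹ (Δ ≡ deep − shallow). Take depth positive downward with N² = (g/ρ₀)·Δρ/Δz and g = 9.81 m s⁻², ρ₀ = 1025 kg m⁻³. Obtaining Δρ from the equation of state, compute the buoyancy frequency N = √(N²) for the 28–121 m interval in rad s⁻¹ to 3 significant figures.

0.0134 rad s⁻¹

ΔT = -0.7 K, ΔS = +2.28 psu (deep − shallow).
Δρ/ρ₀ = −αΔT + βΔS = 9.80 × 10⁻⁵ + 1.596 × 10⁻³ = 1.694 × 10⁻³, so Δρ ≈ 1.736 kg m⁻³.
N² = (g/ρ₀)·Δρ/Δz = g·(Δρ/ρ₀)/Δz = 9.81 × 1.694 × 10⁻³ / 93 = 1.7869 × 10⁻⁴ s⁻².
N = √(1.7869 × 10⁻⁴) = 0.013367 rad s⁻¹ ≈ 0.0134 rad s⁻¹.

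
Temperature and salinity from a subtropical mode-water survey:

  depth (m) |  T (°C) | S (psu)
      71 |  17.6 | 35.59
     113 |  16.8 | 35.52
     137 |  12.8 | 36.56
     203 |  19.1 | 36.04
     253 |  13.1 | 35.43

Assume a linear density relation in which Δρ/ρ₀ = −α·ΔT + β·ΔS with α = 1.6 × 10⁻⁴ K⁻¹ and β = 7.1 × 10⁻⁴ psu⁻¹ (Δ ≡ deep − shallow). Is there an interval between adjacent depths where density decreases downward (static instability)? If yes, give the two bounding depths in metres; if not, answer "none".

137–203 m

Evaluate Δρ/ρ₀ = −αΔT + βΔS across each adjacent pair:
  71–113 m: −αΔT+βΔS = −(1.6 × 10⁻⁴)(-0.8)+(7.1 × 10⁻⁴)(-0.07) = 7.8 × 10⁻⁵ → stable
  113–137 m: −αΔT+βΔS = −(1.6 × 10⁻⁴)(-4.0)+(7.1 × 10⁻⁴)(+1.04) = 1.4 × 10⁻³ → stable
  137–203 m: −αΔT+βΔS = −(1.6 × 10⁻⁴)(+6.3)+(7.1 × 10⁻⁴)(-0.52) = -1.4 × 10⁻³ → UNSTABLE
  203–253 m: −αΔT+βΔS = −(1.6 × 10⁻⁴)(-6.0)+(7.1 × 10⁻⁴)(-0.61) = 5.3 × 10⁻⁴ → stable
The 137–203 m interval has Δρ < 0: lighter water underlies denser water.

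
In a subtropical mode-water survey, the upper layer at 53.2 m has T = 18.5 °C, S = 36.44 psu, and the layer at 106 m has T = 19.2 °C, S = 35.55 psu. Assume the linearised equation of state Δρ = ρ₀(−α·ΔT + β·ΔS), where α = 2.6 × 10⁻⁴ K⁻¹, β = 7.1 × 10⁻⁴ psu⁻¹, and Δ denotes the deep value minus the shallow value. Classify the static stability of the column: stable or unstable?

unstable

ΔT = 19.2 − 18.5 = +0.7 K and ΔS = 35.55 − 36.44 = -0.89 psu (deep − shallow).
−αΔT = -1.82 × 10⁻⁴; βΔS = -6.319 × 10⁻⁴; sum Δρ/ρ₀ = -8.139 × 10⁻⁴.
Δρ/ρ₀ < 0, so Δρ < 0: deeper water is lighter → statically unstable; the column would overturn.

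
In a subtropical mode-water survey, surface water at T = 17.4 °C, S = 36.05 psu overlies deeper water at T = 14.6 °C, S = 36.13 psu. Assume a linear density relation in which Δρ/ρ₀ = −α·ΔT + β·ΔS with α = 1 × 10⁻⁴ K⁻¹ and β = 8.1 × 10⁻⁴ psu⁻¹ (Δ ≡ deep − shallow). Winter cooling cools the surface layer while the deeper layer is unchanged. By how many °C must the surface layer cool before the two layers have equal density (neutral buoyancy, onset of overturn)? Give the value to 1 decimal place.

3.4 °C

Neutral buoyancy requires Δρ = 0, i.e. −α(T_deep − T_surf′) + β(S_deep − S_surf) = 0.
T_surf′ = T_deep − (β/α)·ΔS = 14.6 − (8.1 × 10⁻⁴/1 × 10⁻⁴)·(+0.08) = 13.952 °C.
Cooling required: 17.4 − (13.952) = 3.448 °C.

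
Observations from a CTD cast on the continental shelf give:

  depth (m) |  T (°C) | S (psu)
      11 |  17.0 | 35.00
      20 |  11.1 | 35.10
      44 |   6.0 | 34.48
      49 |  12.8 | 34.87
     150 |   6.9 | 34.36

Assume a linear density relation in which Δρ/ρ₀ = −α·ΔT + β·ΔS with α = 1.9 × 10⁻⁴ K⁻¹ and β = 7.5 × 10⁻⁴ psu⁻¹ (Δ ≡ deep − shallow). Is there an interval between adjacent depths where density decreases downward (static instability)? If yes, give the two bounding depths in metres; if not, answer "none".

44–49 m

Evaluate Δρ/ρ₀ = −αΔT + βΔS across each adjacent pair:
  11–20 m: −αΔT+βΔS = −(1.9 × 10⁻⁴)(-5.9)+(7.5 × 10⁻⁴)(+0.10) = 1.2 × 10⁻³ → stable
  20–44 m: −αΔT+βΔS = −(1.9 × 10⁻⁴)(-5.1)+(7.5 × 10⁻⁴)(-0.62) = 5.0 × 10⁻⁴ → stable
  44–49 m: −αΔT+βΔS = −(1.9 × 10⁻⁴)(+6.8)+(7.5 × 10⁻⁴)(+0.39) = -1.0 × 10⁻³ → UNSTABLE
  49–150 m: −αΔT+βΔS = −(1.9 × 10⁻⁴)(-5.9)+(7.5 × 10⁻⁴)(-0.51) = 7.4 × 10⁻⁴ → stable
The 44–49 m interval has Δρ < 0: lighter water underlies denser water.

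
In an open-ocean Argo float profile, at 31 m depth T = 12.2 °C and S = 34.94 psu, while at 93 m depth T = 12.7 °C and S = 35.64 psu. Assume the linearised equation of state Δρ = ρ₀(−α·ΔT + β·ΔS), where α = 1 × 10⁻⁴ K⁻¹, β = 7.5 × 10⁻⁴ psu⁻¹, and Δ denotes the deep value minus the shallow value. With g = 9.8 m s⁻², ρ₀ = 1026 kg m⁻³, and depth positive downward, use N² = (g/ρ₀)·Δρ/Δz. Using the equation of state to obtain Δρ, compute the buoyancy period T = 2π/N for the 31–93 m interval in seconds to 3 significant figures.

725 s

ΔT = +0.5 K, ΔS = +0.70 psu (deep − shallow).
Δρ/ρ₀ = −αΔT + βΔS = -5.00 × 10⁻⁵ + 5.25 × 10⁻⁴ = 4.75 × 10⁻⁴, so Δρ ≈ 0.4873 kg m⁻³.
N² = (g/ρ₀)·Δρ/Δz = g·(Δρ/ρ₀)/Δz = 9.8 × 4.75 × 10⁻⁴ / 62 = 7.5081 × 10⁻⁵ s⁻².
N = √(7.5081 × 10⁻⁵) = 8.6649 × 10⁻³ rad s⁻¹ → T = 2π/N = 725.13 s ≈ 725 s.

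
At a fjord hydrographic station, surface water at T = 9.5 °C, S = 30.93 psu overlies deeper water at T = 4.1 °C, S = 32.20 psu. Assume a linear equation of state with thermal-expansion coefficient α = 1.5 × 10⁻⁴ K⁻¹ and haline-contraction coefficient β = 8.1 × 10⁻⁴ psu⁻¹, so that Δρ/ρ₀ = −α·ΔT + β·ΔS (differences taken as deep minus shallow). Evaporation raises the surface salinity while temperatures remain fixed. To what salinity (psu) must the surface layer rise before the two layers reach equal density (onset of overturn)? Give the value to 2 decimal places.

33.20 psu

Neutral buoyancy requires −α(T_deep − T_surf) + β(S_deep − S_surf′) = 0.
S_surf′ = S_deep − (α/β)·ΔT = 32.20 − (1.5 × 10⁻⁴/8.1 × 10⁻⁴)·(-5.4) = 33.2000 psu.
Increase required: 33.2000 − 30.93 = 2.2700 psu.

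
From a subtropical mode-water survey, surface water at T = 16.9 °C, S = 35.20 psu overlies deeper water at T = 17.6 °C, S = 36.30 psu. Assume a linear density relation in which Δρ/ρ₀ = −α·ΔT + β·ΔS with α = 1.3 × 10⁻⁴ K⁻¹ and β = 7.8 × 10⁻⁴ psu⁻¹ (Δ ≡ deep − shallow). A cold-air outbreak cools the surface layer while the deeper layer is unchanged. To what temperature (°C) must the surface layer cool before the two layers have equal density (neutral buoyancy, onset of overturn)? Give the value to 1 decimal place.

Neutral buoyancy requires Δρ = 0, i.e. −α(T_deep − T_surf′) + β(S_deep − S_surf) = 0.
T_surf′ = T_deep − (β/α)·ΔS = 17.6 − (7.8 × 10⁻⁴/1.3 × 10⁻⁴)·(+1.10) = 11.000 °C.
Cooling required: 16.9 − (11.000) = 5.900 °C.

11.0 °C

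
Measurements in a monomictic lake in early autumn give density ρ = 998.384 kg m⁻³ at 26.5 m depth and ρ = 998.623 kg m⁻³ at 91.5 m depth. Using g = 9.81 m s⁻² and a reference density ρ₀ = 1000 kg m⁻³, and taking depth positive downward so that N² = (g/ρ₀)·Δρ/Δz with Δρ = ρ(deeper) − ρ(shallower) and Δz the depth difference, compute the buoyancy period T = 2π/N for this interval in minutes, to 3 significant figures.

Δρ = 998.623 − 998.384 = 0.239 kg m⁻³ over Δz = 91.5 − 26.5 = 65 m.
N² = (9.81/1000) × (0.239/65) = 3.6071 × 10⁻⁵ s⁻².
N = √(3.6071 × 10⁻⁵) = 6.0059 × 10⁻³ rad s⁻¹, so T = 2π/N = 1.0462 × 10³ s = 17.437 min ≈ 17.4 min.

17.4 min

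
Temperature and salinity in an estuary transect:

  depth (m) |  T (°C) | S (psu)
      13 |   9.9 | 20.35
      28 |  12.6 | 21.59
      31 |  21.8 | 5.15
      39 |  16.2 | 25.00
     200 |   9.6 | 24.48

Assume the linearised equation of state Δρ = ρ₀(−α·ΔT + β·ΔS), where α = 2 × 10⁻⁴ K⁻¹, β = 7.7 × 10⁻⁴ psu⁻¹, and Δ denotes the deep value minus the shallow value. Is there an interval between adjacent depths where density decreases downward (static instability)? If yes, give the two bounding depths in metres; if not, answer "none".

28–31 m

Evaluate Δρ/ρ₀ = −αΔT + βΔS across each adjacent pair:
  13–28 m: −αΔT+βΔS = −(2 × 10⁻⁴)(+2.7)+(7.7 × 10⁻⁴)(+1.24) = 4.1 × 10⁻⁴ → stable
  28–31 m: −αΔT+βΔS = −(2 × 10⁻⁴)(+9.2)+(7.7 × 10⁻⁴)(-16.44) = -0.014 → UNSTABLE
  31–39 m: −αΔT+βΔS = −(2 × 10⁻⁴)(-5.6)+(7.7 × 10⁻⁴)(+19.85) = 0.016 → stable
  39–200 m: −αΔT+βΔS = −(2 × 10⁻⁴)(-6.6)+(7.7 × 10⁻⁴)(-0.52) = 9.2 × 10⁻⁴ → stable
The 28–31 m interval has Δρ < 0: lighter water underlies denser water.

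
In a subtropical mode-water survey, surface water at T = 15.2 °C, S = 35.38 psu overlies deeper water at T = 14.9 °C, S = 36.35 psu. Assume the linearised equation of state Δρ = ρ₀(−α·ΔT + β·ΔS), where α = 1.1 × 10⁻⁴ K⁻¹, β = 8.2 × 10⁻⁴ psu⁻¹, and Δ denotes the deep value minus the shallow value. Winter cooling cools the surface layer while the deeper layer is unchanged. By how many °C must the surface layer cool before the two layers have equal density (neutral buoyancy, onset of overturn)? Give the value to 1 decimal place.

Neutral buoyancy requires Δρ = 0, i.e. −α(T_deep − T_surf′) + β(S_deep − S_surf) = 0.
T_surf′ = T_deep − (β/α)·ΔS = 14.9 − (8.2 × 10⁻⁴/1.1 × 10⁻⁴)·(+0.97) = 7.669 °C.
Cooling required: 15.2 − (7.669) = 7.531 °C.

7.5 °C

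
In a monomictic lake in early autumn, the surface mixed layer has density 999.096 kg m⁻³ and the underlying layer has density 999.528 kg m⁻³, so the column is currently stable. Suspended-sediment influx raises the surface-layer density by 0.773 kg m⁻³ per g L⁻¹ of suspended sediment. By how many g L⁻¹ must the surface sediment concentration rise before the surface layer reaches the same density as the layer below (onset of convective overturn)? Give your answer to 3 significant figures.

Density deficit of the surface layer: 999.528 − 999.096 = 0.432 kg m⁻³.
Required change = 0.432 / 0.773 = 0.559 g L⁻¹.

0.559 g L⁻¹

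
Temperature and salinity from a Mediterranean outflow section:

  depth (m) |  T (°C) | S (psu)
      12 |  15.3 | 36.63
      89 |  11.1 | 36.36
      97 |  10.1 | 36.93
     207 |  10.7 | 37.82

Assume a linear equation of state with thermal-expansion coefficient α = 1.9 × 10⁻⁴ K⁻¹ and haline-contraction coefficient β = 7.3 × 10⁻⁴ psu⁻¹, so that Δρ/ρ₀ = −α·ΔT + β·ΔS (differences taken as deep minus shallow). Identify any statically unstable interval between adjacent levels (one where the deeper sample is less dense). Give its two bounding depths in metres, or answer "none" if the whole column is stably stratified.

none

Evaluate Δρ/ρ₀ = −αΔT + βΔS across each adjacent pair:
  12–89 m: −αΔT+βΔS = −(1.9 × 10⁻⁴)(-4.2)+(7.3 × 10⁻⁴)(-0.27) = 6.0 × 10⁻⁴ → stable
  89–97 m: −αΔT+βΔS = −(1.9 × 10⁻⁴)(-1.0)+(7.3 × 10⁻⁴)(+0.57) = 6.1 × 10⁻⁴ → stable
  97–207 m: −αΔT+βΔS = −(1.9 × 10⁻⁴)(+0.6)+(7.3 × 10⁻⁴)(+0.89) = 5.4 × 10⁻⁴ → stable
Every interval has Δρ > 0: the column is stably stratified throughout.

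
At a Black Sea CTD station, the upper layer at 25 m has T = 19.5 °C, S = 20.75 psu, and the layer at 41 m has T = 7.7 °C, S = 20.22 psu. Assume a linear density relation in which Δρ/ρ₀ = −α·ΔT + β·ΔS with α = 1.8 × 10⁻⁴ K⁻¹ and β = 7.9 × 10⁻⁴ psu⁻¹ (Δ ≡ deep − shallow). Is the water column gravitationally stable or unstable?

stable

ΔT = 7.7 − 19.5 = -11.8 K and ΔS = 20.22 − 20.75 = -0.53 psu (deep − shallow).
−αΔT = 2.124 × 10⁻³; βΔS = -4.187 × 10⁻⁴; sum Δρ/ρ₀ = 1.7053 × 10⁻³.
Δρ/ρ₀ > 0, so Δρ > 0: deeper water is denser → statically stable.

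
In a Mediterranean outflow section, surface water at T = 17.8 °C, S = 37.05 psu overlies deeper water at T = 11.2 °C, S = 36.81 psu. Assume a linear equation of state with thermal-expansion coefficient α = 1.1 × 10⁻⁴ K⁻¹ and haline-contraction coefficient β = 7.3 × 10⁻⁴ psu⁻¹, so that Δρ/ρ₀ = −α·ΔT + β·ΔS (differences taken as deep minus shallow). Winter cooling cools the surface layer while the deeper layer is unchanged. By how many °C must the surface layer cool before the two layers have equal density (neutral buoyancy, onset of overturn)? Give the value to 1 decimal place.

5.0 °C

Neutral buoyancy requires Δρ = 0, i.e. −α(T_deep − T_surf′) + β(S_deep − S_surf) = 0.
T_surf′ = T_deep − (β/α)·ΔS = 11.2 − (7.3 × 10⁻⁴/1.1 × 10⁻⁴)·(-0.24) = 12.793 °C.
Cooling required: 17.8 − (12.793) = 5.007 °C.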